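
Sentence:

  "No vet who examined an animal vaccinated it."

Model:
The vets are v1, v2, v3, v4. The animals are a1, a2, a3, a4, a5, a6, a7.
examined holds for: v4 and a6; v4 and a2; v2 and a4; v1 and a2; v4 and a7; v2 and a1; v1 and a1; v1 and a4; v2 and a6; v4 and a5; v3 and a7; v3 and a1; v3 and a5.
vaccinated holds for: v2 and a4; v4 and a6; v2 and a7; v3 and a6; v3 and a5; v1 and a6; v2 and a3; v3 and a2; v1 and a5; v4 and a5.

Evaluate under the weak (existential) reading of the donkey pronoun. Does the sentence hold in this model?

"it" takes "an animal" as antecedent — a donkey pronoun bound across the clause boundary.
Truth condition: for no (v,a) with examined(v,a) does vaccinated(v,a) hold.
Restrictor pairs — does the scope hold? (v1,a1):fails  (v1,a2):fails  (v1,a4):fails  (v2,a1):fails  (v2,a4):holds  (v2,a6):fails  (v3,a1):fails  (v3,a5):holds  (v3,a7):fails  (v4,a2):fails  (v4,a5):holds  (v4,a6):holds  (v4,a7):fails
Scope holds for 4 pair(s), so the sentence is false.

False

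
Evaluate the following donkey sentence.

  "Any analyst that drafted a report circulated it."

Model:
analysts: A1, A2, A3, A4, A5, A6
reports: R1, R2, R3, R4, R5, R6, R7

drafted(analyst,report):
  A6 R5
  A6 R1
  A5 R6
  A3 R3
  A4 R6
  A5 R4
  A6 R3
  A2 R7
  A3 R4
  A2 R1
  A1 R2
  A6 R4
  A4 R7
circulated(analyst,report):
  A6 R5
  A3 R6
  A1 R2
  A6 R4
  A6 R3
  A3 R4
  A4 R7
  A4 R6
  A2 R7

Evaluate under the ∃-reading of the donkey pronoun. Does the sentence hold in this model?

False

"it" takes "a report" as antecedent — a donkey pronoun bound across the clause boundary.
Weak reading: every analyst a with some drafted-report has at least one drafted-report r such that circulated(a,r).
Per analyst: A1:✓  A2:✓  A3:✓  A4:✓  A5:✗  A6:✓
A5 has no witness among its drafted-reports.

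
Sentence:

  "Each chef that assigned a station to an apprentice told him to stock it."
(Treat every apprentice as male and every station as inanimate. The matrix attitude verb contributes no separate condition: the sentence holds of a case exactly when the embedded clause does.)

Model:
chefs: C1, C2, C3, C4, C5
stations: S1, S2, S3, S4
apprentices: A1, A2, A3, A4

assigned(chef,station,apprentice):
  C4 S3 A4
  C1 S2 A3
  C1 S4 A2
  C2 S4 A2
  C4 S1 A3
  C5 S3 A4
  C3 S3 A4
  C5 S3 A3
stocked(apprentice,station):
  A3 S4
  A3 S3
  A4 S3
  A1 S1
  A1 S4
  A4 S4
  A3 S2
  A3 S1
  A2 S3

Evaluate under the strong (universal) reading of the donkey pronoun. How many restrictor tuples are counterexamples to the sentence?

"him" takes "an apprentice" as antecedent and "it" takes "a station"; both are donkey pronouns co-varying with the restrictor.
Strong reading: for every (c,s,a) with assigned(c,s,a), stocked(a,s).
Restrictor triples: (C1,S2,A3)→stocked(A3,S2) ✓  (C1,S4,A2)→stocked(A2,S4) ✗  (C2,S4,A2)→stocked(A2,S4) ✗  (C3,S3,A4)→stocked(A4,S3) ✓  (C4,S1,A3)→stocked(A3,S1) ✓  (C4,S3,A4)→stocked(A4,S3) ✓  (C5,S3,A3)→stocked(A3,S3) ✓  (C5,S3,A4)→stocked(A4,S3) ✓
Counterexamples (restrictor triples failing the scope): 2.

2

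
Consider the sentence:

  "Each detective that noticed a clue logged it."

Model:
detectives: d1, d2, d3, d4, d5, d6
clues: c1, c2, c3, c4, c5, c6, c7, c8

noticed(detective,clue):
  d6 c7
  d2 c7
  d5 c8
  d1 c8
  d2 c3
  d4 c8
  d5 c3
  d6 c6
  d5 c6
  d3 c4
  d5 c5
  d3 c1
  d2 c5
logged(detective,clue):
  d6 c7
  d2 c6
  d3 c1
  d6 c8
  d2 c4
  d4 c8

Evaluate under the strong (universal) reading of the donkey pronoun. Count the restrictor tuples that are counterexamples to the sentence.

"it" takes "a clue" as antecedent — a donkey pronoun bound across the clause boundary.
Strong reading: for every (d,c) with noticed(d,c), logged(d,c).
Restrictor pairs: (d1,c8) ✗  (d2,c3) ✗  (d2,c5) ✗  (d2,c7) ✗  (d3,c1) ✓  (d3,c4) ✗  (d4,c8) ✓  (d5,c3) ✗  (d5,c5) ✗  (d5,c6) ✗  (d5,c8) ✗  (d6,c6) ✗  (d6,c7) ✓
Counterexamples (restrictor pairs failing the scope): 10.

10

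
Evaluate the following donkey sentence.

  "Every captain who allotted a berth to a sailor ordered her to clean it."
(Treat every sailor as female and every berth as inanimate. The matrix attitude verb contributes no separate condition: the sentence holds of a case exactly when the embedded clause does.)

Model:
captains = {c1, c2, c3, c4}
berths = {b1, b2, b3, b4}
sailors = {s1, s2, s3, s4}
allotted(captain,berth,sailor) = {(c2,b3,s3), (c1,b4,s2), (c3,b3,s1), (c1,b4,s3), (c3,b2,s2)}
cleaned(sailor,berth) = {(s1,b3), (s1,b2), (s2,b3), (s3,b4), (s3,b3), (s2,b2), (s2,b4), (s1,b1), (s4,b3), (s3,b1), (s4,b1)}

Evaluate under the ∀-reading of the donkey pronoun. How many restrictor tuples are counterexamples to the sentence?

"her" takes "a sailor" as antecedent and "it" takes "a berth"; both are donkey pronouns co-varying with the restrictor.
Strong reading: for every (c,b,s) with allotted(c,b,s), cleaned(s,b).
Restrictor triples: (c1,b4,s2)→cleaned(s2,b4) ✓  (c1,b4,s3)→cleaned(s3,b4) ✓  (c2,b3,s3)→cleaned(s3,b3) ✓  (c3,b2,s2)→cleaned(s2,b2) ✓  (c3,b3,s1)→cleaned(s1,b3) ✓
Counterexamples (restrictor triples failing the scope): 0.

0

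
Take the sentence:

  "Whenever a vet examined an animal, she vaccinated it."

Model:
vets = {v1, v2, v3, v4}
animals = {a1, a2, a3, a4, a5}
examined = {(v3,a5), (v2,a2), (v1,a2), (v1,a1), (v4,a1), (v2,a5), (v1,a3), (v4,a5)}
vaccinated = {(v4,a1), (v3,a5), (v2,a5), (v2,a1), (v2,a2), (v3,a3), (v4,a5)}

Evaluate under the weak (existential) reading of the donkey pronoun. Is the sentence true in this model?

False

"it" takes "an animal" as antecedent — a donkey pronoun bound across the clause boundary.
Weak reading: every vet v with some examined-animal has at least one examined-animal a such that vaccinated(v,a).
Per vet: v1:✗  v2:✓  v3:✓  v4:✓
v1 has no witness among its examined-animals.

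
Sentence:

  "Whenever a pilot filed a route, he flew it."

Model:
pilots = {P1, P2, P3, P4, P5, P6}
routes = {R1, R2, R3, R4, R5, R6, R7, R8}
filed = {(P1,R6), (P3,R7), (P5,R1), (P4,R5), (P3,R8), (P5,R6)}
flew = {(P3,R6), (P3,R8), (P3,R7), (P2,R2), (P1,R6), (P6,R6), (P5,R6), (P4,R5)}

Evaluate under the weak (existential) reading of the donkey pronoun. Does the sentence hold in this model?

True

"it" takes "a route" as antecedent — a donkey pronoun bound across the clause boundary.
Weak reading: every pilot p with some filed-route has at least one filed-route r such that flew(p,r).
Per pilot: P1:✓  P3:✓  P4:✓  P5:✓
Every pilot in the restrictor has a witness.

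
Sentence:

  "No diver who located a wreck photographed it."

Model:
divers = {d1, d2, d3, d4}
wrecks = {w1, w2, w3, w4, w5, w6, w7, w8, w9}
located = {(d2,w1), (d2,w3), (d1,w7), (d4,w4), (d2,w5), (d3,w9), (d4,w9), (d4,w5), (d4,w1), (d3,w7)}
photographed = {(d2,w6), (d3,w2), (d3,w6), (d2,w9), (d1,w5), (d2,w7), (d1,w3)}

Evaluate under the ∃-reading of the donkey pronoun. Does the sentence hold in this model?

"it" takes "a wreck" as antecedent — a donkey pronoun bound across the clause boundary.
Truth condition: for no (d,w) with located(d,w) does photographed(d,w) hold.
Restrictor pairs — does the scope hold? (d1,w7):fails  (d2,w1):fails  (d2,w3):fails  (d2,w5):fails  (d3,w7):fails  (d3,w9):fails  (d4,w1):fails  (d4,w4):fails  (d4,w5):fails  (d4,w9):fails
Scope holds for no restrictor pair, so the sentence is true.

True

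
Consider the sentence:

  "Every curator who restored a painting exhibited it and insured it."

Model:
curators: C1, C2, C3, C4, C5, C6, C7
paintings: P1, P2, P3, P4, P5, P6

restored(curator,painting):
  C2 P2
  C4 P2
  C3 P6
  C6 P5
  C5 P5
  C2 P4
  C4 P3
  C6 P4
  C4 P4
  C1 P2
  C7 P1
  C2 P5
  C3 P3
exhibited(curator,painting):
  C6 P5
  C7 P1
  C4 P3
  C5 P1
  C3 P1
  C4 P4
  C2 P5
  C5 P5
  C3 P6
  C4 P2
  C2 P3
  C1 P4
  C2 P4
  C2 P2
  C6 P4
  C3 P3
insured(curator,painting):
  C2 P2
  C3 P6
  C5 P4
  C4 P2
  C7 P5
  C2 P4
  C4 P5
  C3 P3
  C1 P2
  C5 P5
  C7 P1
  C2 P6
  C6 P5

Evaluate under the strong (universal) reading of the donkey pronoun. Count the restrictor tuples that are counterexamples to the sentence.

"it" takes "a painting" as antecedent — a donkey pronoun bound across the clause boundary.
Strong reading: for every (c,p) with restored(c,p), exhibited(c,p) ∧ insured(c,p).
Restrictor pairs: (C1,P2) ✗  (C2,P2) ✓  (C2,P4) ✓  (C2,P5) ✗  (C3,P3) ✓  (C3,P6) ✓  (C4,P2) ✓  (C4,P3) ✗  (C4,P4) ✗  (C5,P5) ✓  (C6,P4) ✗  (C6,P5) ✓  (C7,P1) ✓
Counterexamples (restrictor pairs failing the scope): 5.

5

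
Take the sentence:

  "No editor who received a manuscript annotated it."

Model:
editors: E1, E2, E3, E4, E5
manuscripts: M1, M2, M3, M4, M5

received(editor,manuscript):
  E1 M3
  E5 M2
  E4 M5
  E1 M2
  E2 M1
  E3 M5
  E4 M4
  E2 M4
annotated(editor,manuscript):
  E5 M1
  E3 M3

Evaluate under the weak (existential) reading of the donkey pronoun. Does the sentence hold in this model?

"it" takes "a manuscript" as antecedent — a donkey pronoun bound across the clause boundary.
Truth condition: for no (e,m) with received(e,m) does annotated(e,m) hold.
Restrictor pairs — does the scope hold? (E1,M2):fails  (E1,M3):fails  (E2,M1):fails  (E2,M4):fails  (E3,M5):fails  (E4,M4):fails  (E4,M5):fails  (E5,M2):fails
Scope holds for no restrictor pair, so the sentence is true.

True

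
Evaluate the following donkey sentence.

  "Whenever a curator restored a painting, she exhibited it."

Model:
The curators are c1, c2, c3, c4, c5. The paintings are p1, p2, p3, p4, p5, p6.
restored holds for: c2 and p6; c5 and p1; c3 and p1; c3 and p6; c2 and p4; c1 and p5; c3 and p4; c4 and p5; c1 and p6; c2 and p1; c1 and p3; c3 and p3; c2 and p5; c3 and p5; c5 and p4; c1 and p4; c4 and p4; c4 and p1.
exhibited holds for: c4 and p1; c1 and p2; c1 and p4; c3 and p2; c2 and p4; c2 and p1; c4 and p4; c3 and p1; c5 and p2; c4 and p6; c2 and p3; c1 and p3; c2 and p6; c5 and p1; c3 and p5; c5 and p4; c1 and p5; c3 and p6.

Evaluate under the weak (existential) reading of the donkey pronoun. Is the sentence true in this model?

"it" takes "a painting" as antecedent — a donkey pronoun bound across the clause boundary.
Weak reading: every curator c with some restored-painting has at least one restored-painting p such that exhibited(c,p).
Per curator: c1:✓  c2:✓  c3:✓  c4:✓  c5:✓
Every curator in the restrictor has a witness.

True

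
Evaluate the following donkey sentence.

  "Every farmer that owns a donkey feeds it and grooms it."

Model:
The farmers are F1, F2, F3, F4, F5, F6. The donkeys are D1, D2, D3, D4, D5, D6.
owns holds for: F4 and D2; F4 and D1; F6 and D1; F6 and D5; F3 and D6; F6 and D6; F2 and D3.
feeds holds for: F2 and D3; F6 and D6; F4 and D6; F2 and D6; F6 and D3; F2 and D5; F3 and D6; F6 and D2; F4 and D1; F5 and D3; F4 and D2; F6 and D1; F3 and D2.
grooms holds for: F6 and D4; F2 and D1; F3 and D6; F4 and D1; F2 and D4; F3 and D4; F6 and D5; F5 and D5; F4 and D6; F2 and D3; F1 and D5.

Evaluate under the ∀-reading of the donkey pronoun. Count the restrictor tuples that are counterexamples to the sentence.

"it" takes "a donkey" as antecedent — a donkey pronoun bound across the clause boundary.
Strong reading: for every (f,d) with owns(f,d), feeds(f,d) ∧ grooms(f,d).
Restrictor pairs: (F2,D3) ✓  (F3,D6) ✓  (F4,D1) ✓  (F4,D2) ✗  (F6,D1) ✗  (F6,D5) ✗  (F6,D6) ✗
Counterexamples (restrictor pairs failing the scope): 4.

4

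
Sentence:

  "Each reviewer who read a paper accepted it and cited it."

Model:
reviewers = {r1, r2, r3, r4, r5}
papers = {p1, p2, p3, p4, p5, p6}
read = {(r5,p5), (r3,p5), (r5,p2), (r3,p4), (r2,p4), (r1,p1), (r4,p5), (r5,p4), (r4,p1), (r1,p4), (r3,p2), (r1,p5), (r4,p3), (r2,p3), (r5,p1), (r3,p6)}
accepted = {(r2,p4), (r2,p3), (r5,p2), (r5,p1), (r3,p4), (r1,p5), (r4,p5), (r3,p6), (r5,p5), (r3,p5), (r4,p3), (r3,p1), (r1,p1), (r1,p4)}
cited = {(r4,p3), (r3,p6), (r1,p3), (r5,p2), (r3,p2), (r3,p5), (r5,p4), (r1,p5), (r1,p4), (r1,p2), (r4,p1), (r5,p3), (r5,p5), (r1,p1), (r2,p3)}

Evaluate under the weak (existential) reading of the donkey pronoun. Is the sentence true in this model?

"it" takes "a paper" as antecedent — a donkey pronoun bound across the clause boundary.
Weak reading: every reviewer r with some read-paper has at least one read-paper p such that accepted(r,p) ∧ cited(r,p).
Per reviewer: r1:✓  r2:✓  r3:✓  r4:✓  r5:✓
Every reviewer in the restrictor has a witness.

True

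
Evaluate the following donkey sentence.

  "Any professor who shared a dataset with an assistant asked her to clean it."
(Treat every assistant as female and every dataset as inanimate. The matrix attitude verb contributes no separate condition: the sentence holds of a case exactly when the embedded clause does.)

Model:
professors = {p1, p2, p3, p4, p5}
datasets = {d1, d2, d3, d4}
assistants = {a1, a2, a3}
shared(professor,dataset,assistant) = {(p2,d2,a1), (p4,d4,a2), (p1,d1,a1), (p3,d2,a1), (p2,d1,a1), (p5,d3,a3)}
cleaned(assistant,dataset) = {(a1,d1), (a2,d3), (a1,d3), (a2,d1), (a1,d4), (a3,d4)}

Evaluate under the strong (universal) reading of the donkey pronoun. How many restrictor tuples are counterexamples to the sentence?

4

"her" takes "an assistant" as antecedent and "it" takes "a dataset"; both are donkey pronouns co-varying with the restrictor.
Strong reading: for every (p,d,a) with shared(p,d,a), cleaned(a,d).
Restrictor triples: (p1,d1,a1)→cleaned(a1,d1) ✓  (p2,d1,a1)→cleaned(a1,d1) ✓  (p2,d2,a1)→cleaned(a1,d2) ✗  (p3,d2,a1)→cleaned(a1,d2) ✗  (p4,d4,a2)→cleaned(a2,d4) ✗  (p5,d3,a3)→cleaned(a3,d3) ✗
Counterexamples (restrictor triples failing the scope): 4.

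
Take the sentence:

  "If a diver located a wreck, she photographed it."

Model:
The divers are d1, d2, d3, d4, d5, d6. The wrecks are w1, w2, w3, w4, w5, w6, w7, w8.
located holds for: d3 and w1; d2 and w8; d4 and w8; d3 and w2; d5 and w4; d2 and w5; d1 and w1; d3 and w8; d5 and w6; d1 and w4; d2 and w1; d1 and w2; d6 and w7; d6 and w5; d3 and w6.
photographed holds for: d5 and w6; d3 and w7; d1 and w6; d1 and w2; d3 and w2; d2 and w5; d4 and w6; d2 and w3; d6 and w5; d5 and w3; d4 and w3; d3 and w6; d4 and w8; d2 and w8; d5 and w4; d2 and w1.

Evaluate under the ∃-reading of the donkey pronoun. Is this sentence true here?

"it" takes "a wreck" as antecedent — a donkey pronoun bound across the clause boundary.
Weak reading: every diver d with some located-wreck has at least one located-wreck w such that photographed(d,w).
Per diver: d1:✓  d2:✓  d3:✓  d4:✓  d5:✓  d6:✓
Every diver in the restrictor has a witness.

True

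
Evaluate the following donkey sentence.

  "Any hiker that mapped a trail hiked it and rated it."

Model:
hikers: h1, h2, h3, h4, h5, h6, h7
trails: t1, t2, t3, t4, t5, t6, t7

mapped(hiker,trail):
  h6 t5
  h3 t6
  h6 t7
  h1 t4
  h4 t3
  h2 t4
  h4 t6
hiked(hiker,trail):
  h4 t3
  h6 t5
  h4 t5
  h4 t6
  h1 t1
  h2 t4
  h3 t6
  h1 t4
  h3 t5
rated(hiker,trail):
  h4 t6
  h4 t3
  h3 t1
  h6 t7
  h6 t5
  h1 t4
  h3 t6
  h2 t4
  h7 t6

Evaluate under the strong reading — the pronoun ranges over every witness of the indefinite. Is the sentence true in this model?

"it" takes "a trail" as antecedent — a donkey pronoun bound across the clause boundary.
Strong reading: for every (h,t) with mapped(h,t), hiked(h,t) ∧ rated(h,t).
Restrictor pairs: (h1,t4) ✓  (h2,t4) ✓  (h3,t6) ✓  (h4,t3) ✓  (h4,t6) ✓  (h6,t5) ✓  (h6,t7) ✗
Counterexample: (h6,t7) is in mapped but fails the scope.

False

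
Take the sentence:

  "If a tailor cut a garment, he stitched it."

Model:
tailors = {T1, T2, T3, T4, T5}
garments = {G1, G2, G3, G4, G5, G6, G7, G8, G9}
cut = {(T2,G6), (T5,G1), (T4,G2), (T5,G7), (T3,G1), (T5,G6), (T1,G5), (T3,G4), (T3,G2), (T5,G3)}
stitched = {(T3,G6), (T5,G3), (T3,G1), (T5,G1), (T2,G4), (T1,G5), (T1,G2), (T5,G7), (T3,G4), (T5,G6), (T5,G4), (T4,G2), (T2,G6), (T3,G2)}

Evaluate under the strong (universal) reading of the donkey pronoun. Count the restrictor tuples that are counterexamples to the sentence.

"it" takes "a garment" as antecedent — a donkey pronoun bound across the clause boundary.
Strong reading: for every (t,g) with cut(t,g), stitched(t,g).
Restrictor pairs: (T1,G5) ✓  (T2,G6) ✓  (T3,G1) ✓  (T3,G2) ✓  (T3,G4) ✓  (T4,G2) ✓  (T5,G1) ✓  (T5,G3) ✓  (T5,G6) ✓  (T5,G7) ✓
Counterexamples (restrictor pairs failing the scope): 0.

0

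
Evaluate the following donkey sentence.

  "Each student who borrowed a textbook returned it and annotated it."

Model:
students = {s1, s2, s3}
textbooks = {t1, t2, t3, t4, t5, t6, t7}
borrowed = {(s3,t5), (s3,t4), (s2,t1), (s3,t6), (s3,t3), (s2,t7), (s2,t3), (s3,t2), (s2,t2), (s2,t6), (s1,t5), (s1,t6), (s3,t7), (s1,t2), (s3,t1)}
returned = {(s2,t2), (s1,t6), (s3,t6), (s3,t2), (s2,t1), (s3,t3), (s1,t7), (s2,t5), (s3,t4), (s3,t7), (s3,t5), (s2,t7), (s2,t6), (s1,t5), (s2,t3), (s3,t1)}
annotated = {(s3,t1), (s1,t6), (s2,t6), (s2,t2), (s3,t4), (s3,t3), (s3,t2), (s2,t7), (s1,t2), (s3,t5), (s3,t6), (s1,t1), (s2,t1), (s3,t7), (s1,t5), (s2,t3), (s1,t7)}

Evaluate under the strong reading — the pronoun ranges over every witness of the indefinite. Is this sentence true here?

"it" takes "a textbook" as antecedent — a donkey pronoun bound across the clause boundary.
Strong reading: for every (s,t) with borrowed(s,t), returned(s,t) ∧ annotated(s,t).
Restrictor pairs: (s1,t2) ✗  (s1,t5) ✓  (s1,t6) ✓  (s2,t1) ✓  (s2,t2) ✓  (s2,t3) ✓  (s2,t6) ✓  (s2,t7) ✓  (s3,t1) ✓  (s3,t2) ✓  (s3,t3) ✓  (s3,t4) ✓  (s3,t5) ✓  (s3,t6) ✓  (s3,t7) ✓
Counterexample: (s1,t2) is in borrowed but fails the scope.

False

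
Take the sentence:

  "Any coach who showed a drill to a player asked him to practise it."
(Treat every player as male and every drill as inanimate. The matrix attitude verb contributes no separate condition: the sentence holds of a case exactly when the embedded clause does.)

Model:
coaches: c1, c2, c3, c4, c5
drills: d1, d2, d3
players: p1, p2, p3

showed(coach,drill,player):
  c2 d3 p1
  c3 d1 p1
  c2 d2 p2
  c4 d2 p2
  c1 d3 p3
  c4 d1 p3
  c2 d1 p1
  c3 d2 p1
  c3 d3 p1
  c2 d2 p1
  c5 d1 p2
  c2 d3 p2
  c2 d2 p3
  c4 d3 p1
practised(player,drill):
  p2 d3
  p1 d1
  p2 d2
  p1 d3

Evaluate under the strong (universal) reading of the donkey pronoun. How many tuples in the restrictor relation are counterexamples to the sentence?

"him" takes "a player" as antecedent and "it" takes "a drill"; both are donkey pronouns co-varying with the restrictor.
Strong reading: for every (c,d,p) with showed(c,d,p), practised(p,d).
Restrictor triples: (c1,d3,p3)→practised(p3,d3) ✗  (c2,d1,p1)→practised(p1,d1) ✓  (c2,d2,p1)→practised(p1,d2) ✗  (c2,d2,p2)→practised(p2,d2) ✓  (c2,d2,p3)→practised(p3,d2) ✗  (c2,d3,p1)→practised(p1,d3) ✓  (c2,d3,p2)→practised(p2,d3) ✓  (c3,d1,p1)→practised(p1,d1) ✓  (c3,d2,p1)→practised(p1,d2) ✗  (c3,d3,p1)→practised(p1,d3) ✓  (c4,d1,p3)→practised(p3,d1) ✗  (c4,d2,p2)→practised(p2,d2) ✓  (c4,d3,p1)→practised(p1,d3) ✓  (c5,d1,p2)→practised(p2,d1) ✗
Counterexamples (restrictor triples failing the scope): 6.

6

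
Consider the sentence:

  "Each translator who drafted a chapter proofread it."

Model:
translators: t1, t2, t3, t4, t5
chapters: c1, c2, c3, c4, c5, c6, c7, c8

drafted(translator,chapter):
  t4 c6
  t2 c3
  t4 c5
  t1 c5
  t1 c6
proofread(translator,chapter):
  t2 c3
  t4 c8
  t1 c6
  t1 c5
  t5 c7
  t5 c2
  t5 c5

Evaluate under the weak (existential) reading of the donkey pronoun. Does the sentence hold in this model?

"it" takes "a chapter" as antecedent — a donkey pronoun bound across the clause boundary.
Weak reading: every translator t with some drafted-chapter has at least one drafted-chapter c such that proofread(t,c).
Per translator: t1:✓  t2:✓  t4:✗
t4 has no witness among its drafted-chapters.

False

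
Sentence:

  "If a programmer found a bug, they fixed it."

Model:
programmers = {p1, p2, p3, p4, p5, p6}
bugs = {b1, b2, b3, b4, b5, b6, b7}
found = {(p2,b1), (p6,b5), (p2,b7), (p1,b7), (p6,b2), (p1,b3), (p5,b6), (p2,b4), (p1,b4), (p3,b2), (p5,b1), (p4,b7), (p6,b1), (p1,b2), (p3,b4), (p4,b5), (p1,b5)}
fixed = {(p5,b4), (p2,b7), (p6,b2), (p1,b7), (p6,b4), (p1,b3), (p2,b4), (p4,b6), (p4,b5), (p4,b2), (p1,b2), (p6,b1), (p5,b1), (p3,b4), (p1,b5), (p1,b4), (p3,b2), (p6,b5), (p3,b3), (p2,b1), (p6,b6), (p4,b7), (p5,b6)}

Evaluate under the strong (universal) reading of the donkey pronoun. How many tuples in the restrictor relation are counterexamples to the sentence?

"it" takes "a bug" as antecedent — a donkey pronoun bound across the clause boundary.
Strong reading: for every (p,b) with found(p,b), fixed(p,b).
Restrictor pairs: (p1,b2) ✓  (p1,b3) ✓  (p1,b4) ✓  (p1,b5) ✓  (p1,b7) ✓  (p2,b1) ✓  (p2,b4) ✓  (p2,b7) ✓  (p3,b2) ✓  (p3,b4) ✓  (p4,b5) ✓  (p4,b7) ✓  (p5,b1) ✓  (p5,b6) ✓  (p6,b1) ✓  (p6,b2) ✓  (p6,b5) ✓
Counterexamples (restrictor pairs failing the scope): 0.

0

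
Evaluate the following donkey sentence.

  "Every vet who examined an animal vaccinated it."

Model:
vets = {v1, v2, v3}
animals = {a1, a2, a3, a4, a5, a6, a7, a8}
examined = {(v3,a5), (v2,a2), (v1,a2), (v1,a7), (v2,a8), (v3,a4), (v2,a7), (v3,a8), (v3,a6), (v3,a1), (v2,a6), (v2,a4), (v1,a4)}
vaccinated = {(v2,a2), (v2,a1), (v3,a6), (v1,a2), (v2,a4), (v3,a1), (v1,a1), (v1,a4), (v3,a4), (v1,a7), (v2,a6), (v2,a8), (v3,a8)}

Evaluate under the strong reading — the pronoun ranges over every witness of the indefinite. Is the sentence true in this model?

False

"it" takes "an animal" as antecedent — a donkey pronoun bound across the clause boundary.
Strong reading: for every (v,a) with examined(v,a), vaccinated(v,a).
Restrictor pairs: (v1,a2) ✓  (v1,a4) ✓  (v1,a7) ✓  (v2,a2) ✓  (v2,a4) ✓  (v2,a6) ✓  (v2,a7) ✗  (v2,a8) ✓  (v3,a1) ✓  (v3,a4) ✓  (v3,a5) ✗  (v3,a6) ✓  (v3,a8) ✓
Counterexample: (v2,a7) is in examined but fails the scope.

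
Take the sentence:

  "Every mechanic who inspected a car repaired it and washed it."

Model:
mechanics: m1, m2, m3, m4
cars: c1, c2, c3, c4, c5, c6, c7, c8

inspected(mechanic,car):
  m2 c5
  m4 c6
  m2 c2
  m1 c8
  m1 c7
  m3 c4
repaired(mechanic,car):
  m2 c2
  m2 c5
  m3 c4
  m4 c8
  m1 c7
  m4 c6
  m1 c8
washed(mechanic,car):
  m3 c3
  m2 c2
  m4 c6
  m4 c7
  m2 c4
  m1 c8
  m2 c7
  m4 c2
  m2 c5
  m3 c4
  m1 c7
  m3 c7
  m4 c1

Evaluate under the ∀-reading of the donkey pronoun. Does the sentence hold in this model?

"it" takes "a car" as antecedent — a donkey pronoun bound across the clause boundary.
Strong reading: for every (m,c) with inspected(m,c), repaired(m,c) ∧ washed(m,c).
Restrictor pairs: (m1,c7) ✓  (m1,c8) ✓  (m2,c2) ✓  (m2,c5) ✓  (m3,c4) ✓  (m4,c6) ✓
Every restrictor pair satisfies the scope.

True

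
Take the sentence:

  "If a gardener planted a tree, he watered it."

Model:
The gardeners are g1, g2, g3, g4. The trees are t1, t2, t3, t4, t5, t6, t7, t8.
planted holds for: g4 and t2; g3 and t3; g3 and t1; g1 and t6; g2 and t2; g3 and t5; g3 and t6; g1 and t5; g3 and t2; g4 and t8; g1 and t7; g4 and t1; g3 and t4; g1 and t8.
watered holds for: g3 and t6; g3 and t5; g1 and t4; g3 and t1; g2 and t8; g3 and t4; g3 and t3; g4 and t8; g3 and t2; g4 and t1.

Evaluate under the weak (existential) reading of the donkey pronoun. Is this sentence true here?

False

"it" takes "a tree" as antecedent — a donkey pronoun bound across the clause boundary.
Weak reading: every gardener g with some planted-tree has at least one planted-tree t such that watered(g,t).
Per gardener: g1:✗  g2:✗  g3:✓  g4:✓
g1 has no witness among its planted-trees.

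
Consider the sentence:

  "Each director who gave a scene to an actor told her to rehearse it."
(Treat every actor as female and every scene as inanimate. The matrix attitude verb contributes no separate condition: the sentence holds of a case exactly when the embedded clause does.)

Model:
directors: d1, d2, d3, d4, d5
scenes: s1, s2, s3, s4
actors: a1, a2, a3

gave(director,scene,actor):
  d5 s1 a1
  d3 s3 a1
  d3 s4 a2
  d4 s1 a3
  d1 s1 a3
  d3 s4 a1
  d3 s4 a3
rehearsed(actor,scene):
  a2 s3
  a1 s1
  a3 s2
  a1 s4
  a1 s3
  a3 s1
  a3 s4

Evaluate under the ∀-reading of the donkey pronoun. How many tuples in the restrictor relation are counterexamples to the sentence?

"her" takes "an actor" as antecedent and "it" takes "a scene"; both are donkey pronouns co-varying with the restrictor.
Strong reading: for every (d,s,a) with gave(d,s,a), rehearsed(a,s).
Restrictor triples: (d1,s1,a3)→rehearsed(a3,s1) ✓  (d3,s3,a1)→rehearsed(a1,s3) ✓  (d3,s4,a1)→rehearsed(a1,s4) ✓  (d3,s4,a2)→rehearsed(a2,s4) ✗  (d3,s4,a3)→rehearsed(a3,s4) ✓  (d4,s1,a3)→rehearsed(a3,s1) ✓  (d5,s1,a1)→rehearsed(a1,s1) ✓
Counterexamples (restrictor triples failing the scope): 1.

1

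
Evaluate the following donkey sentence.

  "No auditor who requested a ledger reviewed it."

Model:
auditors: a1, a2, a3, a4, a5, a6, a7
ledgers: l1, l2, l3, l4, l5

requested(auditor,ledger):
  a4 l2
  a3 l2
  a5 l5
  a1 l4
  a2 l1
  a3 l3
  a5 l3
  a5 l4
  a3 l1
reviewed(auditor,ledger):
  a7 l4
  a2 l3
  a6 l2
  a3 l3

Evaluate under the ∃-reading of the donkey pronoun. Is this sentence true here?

False

"it" takes "a ledger" as antecedent — a donkey pronoun bound across the clause boundary.
Truth condition: for no (a,l) with requested(a,l) does reviewed(a,l) hold.
Restrictor pairs — does the scope hold? (a1,l4):fails  (a2,l1):fails  (a3,l1):fails  (a3,l2):fails  (a3,l3):holds  (a4,l2):fails  (a5,l3):fails  (a5,l4):fails  (a5,l5):fails
Scope holds for 1 pair(s), so the sentence is false.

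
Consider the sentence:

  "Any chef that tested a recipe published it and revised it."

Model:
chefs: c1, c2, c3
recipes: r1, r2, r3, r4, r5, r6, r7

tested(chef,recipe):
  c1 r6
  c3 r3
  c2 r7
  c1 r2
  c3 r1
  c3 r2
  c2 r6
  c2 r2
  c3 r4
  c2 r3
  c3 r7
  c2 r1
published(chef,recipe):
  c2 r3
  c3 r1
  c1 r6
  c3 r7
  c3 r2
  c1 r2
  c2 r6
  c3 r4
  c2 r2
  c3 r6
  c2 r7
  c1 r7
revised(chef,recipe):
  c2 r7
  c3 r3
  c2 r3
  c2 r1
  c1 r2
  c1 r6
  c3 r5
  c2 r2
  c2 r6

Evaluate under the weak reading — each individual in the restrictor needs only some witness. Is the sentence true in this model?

"it" takes "a recipe" as antecedent — a donkey pronoun bound across the clause boundary.
Weak reading: every chef c with some tested-recipe has at least one tested-recipe r such that published(c,r) ∧ revised(c,r).
Per chef: c1:✓  c2:✓  c3:✗
c3 has no witness among its tested-recipes.

False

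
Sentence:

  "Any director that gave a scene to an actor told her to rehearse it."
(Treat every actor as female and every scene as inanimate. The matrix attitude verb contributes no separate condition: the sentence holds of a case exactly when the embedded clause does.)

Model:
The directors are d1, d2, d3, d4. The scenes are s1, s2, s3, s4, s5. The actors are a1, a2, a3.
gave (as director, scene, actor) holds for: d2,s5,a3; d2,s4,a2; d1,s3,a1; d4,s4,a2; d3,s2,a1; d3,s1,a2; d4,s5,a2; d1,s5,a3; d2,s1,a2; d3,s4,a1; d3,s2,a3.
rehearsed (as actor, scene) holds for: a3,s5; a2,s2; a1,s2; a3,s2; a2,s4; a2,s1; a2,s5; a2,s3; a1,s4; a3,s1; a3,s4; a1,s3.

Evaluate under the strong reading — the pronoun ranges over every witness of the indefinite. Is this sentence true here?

True

"her" takes "an actor" as antecedent and "it" takes "a scene"; both are donkey pronouns co-varying with the restrictor.
Strong reading: for every (d,s,a) with gave(d,s,a), rehearsed(a,s).
Restrictor triples: (d1,s3,a1)→rehearsed(a1,s3) ✓  (d1,s5,a3)→rehearsed(a3,s5) ✓  (d2,s1,a2)→rehearsed(a2,s1) ✓  (d2,s4,a2)→rehearsed(a2,s4) ✓  (d2,s5,a3)→rehearsed(a3,s5) ✓  (d3,s1,a2)→rehearsed(a2,s1) ✓  (d3,s2,a1)→rehearsed(a1,s2) ✓  (d3,s2,a3)→rehearsed(a3,s2) ✓  (d3,s4,a1)→rehearsed(a1,s4) ✓  (d4,s4,a2)→rehearsed(a2,s4) ✓  (d4,s5,a2)→rehearsed(a2,s5) ✓
Every restrictor triple satisfies the scope.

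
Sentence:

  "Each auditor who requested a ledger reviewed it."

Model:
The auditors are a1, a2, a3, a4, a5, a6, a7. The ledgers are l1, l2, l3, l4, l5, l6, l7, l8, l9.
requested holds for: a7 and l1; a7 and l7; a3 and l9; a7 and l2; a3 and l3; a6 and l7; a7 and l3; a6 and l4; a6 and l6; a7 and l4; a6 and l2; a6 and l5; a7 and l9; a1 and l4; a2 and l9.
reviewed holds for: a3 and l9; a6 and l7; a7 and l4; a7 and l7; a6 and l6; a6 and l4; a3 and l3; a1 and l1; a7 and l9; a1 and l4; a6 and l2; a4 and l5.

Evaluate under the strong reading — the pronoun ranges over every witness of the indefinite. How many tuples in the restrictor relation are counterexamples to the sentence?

5

"it" takes "a ledger" as antecedent — a donkey pronoun bound across the clause boundary.
Strong reading: for every (a,l) with requested(a,l), reviewed(a,l).
Restrictor pairs: (a1,l4) ✓  (a2,l9) ✗  (a3,l3) ✓  (a3,l9) ✓  (a6,l2) ✓  (a6,l4) ✓  (a6,l5) ✗  (a6,l6) ✓  (a6,l7) ✓  (a7,l1) ✗  (a7,l2) ✗  (a7,l3) ✗  (a7,l4) ✓  (a7,l7) ✓  (a7,l9) ✓
Counterexamples (restrictor pairs failing the scope): 5.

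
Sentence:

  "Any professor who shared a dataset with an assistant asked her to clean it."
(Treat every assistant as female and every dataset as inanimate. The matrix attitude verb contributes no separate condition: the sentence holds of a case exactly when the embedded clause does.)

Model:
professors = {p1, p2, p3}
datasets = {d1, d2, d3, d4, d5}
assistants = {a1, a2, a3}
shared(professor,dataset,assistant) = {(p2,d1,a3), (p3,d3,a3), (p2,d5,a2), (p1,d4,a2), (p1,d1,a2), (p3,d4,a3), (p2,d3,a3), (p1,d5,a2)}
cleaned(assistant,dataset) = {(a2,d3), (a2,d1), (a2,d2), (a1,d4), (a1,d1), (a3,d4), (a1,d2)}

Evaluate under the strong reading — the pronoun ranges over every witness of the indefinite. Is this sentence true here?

False

"her" takes "an assistant" as antecedent and "it" takes "a dataset"; both are donkey pronouns co-varying with the restrictor.
Strong reading: for every (p,d,a) with shared(p,d,a), cleaned(a,d).
Restrictor triples: (p1,d1,a2)→cleaned(a2,d1) ✓  (p1,d4,a2)→cleaned(a2,d4) ✗  (p1,d5,a2)→cleaned(a2,d5) ✗  (p2,d1,a3)→cleaned(a3,d1) ✗  (p2,d3,a3)→cleaned(a3,d3) ✗  (p2,d5,a2)→cleaned(a2,d5) ✗  (p3,d3,a3)→cleaned(a3,d3) ✗  (p3,d4,a3)→cleaned(a3,d4) ✓
Counterexample: (p1,d4,a2) — cleaned(a2,d4) does not hold.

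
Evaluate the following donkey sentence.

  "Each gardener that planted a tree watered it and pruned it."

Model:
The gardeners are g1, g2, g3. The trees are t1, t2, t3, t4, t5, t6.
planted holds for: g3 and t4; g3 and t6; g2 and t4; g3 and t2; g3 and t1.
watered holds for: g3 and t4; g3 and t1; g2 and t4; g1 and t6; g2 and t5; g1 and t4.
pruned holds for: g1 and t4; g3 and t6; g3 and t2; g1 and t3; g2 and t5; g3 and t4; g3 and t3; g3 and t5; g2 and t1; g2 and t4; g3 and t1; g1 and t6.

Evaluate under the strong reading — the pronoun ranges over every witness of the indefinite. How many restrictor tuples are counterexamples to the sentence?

"it" takes "a tree" as antecedent — a donkey pronoun bound across the clause boundary.
Strong reading: for every (g,t) with planted(g,t), watered(g,t) ∧ pruned(g,t).
Restrictor pairs: (g2,t4) ✓  (g3,t1) ✓  (g3,t2) ✗  (g3,t4) ✓  (g3,t6) ✗
Counterexamples (restrictor pairs failing the scope): 2.

2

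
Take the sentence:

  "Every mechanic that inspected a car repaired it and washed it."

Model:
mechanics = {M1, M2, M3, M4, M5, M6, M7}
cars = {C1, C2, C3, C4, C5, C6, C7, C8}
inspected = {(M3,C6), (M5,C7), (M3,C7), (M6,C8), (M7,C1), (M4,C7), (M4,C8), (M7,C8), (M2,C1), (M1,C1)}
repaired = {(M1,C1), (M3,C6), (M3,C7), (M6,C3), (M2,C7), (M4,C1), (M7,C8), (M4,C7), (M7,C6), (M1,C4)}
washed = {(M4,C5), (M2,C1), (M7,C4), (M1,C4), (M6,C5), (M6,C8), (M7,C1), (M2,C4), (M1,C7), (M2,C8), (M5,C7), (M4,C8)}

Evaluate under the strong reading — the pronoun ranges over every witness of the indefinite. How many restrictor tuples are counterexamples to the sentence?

"it" takes "a car" as antecedent — a donkey pronoun bound across the clause boundary.
Strong reading: for every (m,c) with inspected(m,c), repaired(m,c) ∧ washed(m,c).
Restrictor pairs: (M1,C1) ✗  (M2,C1) ✗  (M3,C6) ✗  (M3,C7) ✗  (M4,C7) ✗  (M4,C8) ✗  (M5,C7) ✗  (M6,C8) ✗  (M7,C1) ✗  (M7,C8) ✗
Counterexamples (restrictor pairs failing the scope): 10.

10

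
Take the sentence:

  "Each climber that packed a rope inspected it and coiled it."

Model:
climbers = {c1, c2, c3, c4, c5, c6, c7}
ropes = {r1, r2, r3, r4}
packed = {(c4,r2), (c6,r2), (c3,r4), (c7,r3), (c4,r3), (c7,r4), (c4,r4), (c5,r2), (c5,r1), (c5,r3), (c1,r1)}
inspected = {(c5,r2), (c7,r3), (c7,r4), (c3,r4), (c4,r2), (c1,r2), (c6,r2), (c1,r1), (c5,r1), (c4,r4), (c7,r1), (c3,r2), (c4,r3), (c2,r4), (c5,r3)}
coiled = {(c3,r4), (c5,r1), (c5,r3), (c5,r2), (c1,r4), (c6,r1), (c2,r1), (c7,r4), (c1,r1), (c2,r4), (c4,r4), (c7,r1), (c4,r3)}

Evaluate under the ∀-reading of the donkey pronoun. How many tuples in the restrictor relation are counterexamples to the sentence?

3

"it" takes "a rope" as antecedent — a donkey pronoun bound across the clause boundary.
Strong reading: for every (c,r) with packed(c,r), inspected(c,r) ∧ coiled(c,r).
Restrictor pairs: (c1,r1) ✓  (c3,r4) ✓  (c4,r2) ✗  (c4,r3) ✓  (c4,r4) ✓  (c5,r1) ✓  (c5,r2) ✓  (c5,r3) ✓  (c6,r2) ✗  (c7,r3) ✗  (c7,r4) ✓
Counterexamples (restrictor pairs failing the scope): 3.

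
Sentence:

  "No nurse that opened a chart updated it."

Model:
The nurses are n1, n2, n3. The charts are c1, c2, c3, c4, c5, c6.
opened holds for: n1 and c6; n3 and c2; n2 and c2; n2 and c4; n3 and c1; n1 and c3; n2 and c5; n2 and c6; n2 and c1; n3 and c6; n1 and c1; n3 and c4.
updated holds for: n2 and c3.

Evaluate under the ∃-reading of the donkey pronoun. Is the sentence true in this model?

True

"it" takes "a chart" as antecedent — a donkey pronoun bound across the clause boundary.
Truth condition: for no (n,c) with opened(n,c) does updated(n,c) hold.
Restrictor pairs — does the scope hold? (n1,c1):fails  (n1,c3):fails  (n1,c6):fails  (n2,c1):fails  (n2,c2):fails  (n2,c4):fails  (n2,c5):fails  (n2,c6):fails  (n3,c1):fails  (n3,c2):fails  (n3,c4):fails  (n3,c6):fails
Scope holds for no restrictor pair, so the sentence is true.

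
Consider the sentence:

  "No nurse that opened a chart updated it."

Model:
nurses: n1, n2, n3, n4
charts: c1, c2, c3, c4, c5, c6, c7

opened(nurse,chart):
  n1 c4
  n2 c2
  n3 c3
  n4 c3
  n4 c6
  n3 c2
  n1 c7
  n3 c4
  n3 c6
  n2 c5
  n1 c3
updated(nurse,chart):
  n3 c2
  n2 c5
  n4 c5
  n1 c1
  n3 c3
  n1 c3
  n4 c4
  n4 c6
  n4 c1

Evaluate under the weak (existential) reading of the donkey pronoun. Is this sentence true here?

"it" takes "a chart" as antecedent — a donkey pronoun bound across the clause boundary.
Truth condition: for no (n,c) with opened(n,c) does updated(n,c) hold.
Restrictor pairs — does the scope hold? (n1,c3):holds  (n1,c4):fails  (n1,c7):fails  (n2,c2):fails  (n2,c5):holds  (n3,c2):holds  (n3,c3):holds  (n3,c4):fails  (n3,c6):fails  (n4,c3):fails  (n4,c6):holds
Scope holds for 5 pair(s), so the sentence is false.

False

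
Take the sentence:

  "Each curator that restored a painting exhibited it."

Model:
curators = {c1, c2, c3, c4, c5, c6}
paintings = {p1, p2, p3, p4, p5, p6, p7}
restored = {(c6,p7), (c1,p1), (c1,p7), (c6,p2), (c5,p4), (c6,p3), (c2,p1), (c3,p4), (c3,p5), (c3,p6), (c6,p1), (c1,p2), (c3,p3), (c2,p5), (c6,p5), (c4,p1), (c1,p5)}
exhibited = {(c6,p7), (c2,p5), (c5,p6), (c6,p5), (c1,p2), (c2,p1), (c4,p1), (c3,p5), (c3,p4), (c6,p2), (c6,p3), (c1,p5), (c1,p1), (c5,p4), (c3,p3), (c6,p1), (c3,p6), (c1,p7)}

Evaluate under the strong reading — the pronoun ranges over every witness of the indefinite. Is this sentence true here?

"it" takes "a painting" as antecedent — a donkey pronoun bound across the clause boundary.
Strong reading: for every (c,p) with restored(c,p), exhibited(c,p).
Restrictor pairs: (c1,p1) ✓  (c1,p2) ✓  (c1,p5) ✓  (c1,p7) ✓  (c2,p1) ✓  (c2,p5) ✓  (c3,p3) ✓  (c3,p4) ✓  (c3,p5) ✓  (c3,p6) ✓  (c4,p1) ✓  (c5,p4) ✓  (c6,p1) ✓  (c6,p2) ✓  (c6,p3) ✓  (c6,p5) ✓  (c6,p7) ✓
Every restrictor pair satisfies the scope.

True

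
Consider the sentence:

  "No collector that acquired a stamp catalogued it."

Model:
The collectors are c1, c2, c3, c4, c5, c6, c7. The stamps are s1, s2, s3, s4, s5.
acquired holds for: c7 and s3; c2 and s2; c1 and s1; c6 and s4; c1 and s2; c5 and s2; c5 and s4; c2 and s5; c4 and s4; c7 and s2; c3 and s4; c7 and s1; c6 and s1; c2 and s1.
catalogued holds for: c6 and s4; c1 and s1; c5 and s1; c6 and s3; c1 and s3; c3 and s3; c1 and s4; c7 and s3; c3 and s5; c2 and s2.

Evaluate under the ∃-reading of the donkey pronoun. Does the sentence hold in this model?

False

"it" takes "a stamp" as antecedent — a donkey pronoun bound across the clause boundary.
Truth condition: for no (c,s) with acquired(c,s) does catalogued(c,s) hold.
Restrictor pairs — does the scope hold? (c1,s1):holds  (c1,s2):fails  (c2,s1):fails  (c2,s2):holds  (c2,s5):fails  (c3,s4):fails  (c4,s4):fails  (c5,s2):fails  (c5,s4):fails  (c6,s1):fails  (c6,s4):holds  (c7,s1):fails  (c7,s2):fails  (c7,s3):holds
Scope holds for 4 pair(s), so the sentence is false.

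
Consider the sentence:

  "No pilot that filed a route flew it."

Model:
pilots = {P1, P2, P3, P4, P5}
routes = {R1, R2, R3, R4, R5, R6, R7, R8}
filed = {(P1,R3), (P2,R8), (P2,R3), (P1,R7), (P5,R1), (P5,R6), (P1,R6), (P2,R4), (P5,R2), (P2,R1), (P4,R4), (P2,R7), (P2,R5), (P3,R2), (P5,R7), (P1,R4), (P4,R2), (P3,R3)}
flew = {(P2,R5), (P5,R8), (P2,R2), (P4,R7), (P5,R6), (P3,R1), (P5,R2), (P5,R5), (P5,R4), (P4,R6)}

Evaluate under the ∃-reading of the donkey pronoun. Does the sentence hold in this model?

False

"it" takes "a route" as antecedent — a donkey pronoun bound across the clause boundary.
Truth condition: for no (p,r) with filed(p,r) does flew(p,r) hold.
Restrictor pairs — does the scope hold? (P1,R3):fails  (P1,R4):fails  (P1,R6):fails  (P1,R7):fails  (P2,R1):fails  (P2,R3):fails  (P2,R4):fails  (P2,R5):holds  (P2,R7):fails  (P2,R8):fails  (P3,R2):fails  (P3,R3):fails  (P4,R2):fails  (P4,R4):fails  (P5,R1):fails  (P5,R2):holds  (P5,R6):holds  (P5,R7):fails
Scope holds for 3 pair(s), so the sentence is false.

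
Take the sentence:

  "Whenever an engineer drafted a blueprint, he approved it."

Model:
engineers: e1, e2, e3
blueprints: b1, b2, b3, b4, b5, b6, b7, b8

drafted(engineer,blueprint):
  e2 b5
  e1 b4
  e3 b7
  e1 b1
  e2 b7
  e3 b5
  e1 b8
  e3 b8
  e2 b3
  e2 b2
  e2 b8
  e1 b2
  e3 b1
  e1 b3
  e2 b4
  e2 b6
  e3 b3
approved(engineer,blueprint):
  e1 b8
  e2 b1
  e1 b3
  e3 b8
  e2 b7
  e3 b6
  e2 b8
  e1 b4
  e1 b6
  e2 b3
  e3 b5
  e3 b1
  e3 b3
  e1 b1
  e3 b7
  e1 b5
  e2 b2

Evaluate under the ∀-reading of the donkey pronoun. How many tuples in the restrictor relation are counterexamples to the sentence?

4

"it" takes "a blueprint" as antecedent — a donkey pronoun bound across the clause boundary.
Strong reading: for every (e,b) with drafted(e,b), approved(e,b).
Restrictor pairs: (e1,b1) ✓  (e1,b2) ✗  (e1,b3) ✓  (e1,b4) ✓  (e1,b8) ✓  (e2,b2) ✓  (e2,b3) ✓  (e2,b4) ✗  (e2,b5) ✗  (e2,b6) ✗  (e2,b7) ✓  (e2,b8) ✓  (e3,b1) ✓  (e3,b3) ✓  (e3,b5) ✓  (e3,b7) ✓  (e3,b8) ✓
Counterexamples (restrictor pairs failing the scope): 4.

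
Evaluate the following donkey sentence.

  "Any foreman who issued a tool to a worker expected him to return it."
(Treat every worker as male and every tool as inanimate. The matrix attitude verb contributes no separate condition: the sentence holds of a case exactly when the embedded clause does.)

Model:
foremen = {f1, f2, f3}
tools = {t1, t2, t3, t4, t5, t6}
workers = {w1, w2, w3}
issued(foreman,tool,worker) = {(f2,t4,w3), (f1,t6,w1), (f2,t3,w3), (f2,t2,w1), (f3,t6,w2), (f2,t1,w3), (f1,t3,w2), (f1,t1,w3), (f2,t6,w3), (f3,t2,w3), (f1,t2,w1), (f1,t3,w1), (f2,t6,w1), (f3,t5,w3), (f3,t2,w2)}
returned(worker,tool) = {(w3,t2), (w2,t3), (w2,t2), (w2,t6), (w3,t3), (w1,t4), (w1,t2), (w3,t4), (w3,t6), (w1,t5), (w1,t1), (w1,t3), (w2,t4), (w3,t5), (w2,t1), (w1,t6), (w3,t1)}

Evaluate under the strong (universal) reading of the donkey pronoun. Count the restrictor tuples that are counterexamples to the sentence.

"him" takes "a worker" as antecedent and "it" takes "a tool"; both are donkey pronouns co-varying with the restrictor.
Strong reading: for every (f,t,w) with issued(f,t,w), returned(w,t).
Restrictor triples: (f1,t1,w3)→returned(w3,t1) ✓  (f1,t2,w1)→returned(w1,t2) ✓  (f1,t3,w1)→returned(w1,t3) ✓  (f1,t3,w2)→returned(w2,t3) ✓  (f1,t6,w1)→returned(w1,t6) ✓  (f2,t1,w3)→returned(w3,t1) ✓  (f2,t2,w1)→returned(w1,t2) ✓  (f2,t3,w3)→returned(w3,t3) ✓  (f2,t4,w3)→returned(w3,t4) ✓  (f2,t6,w1)→returned(w1,t6) ✓  (f2,t6,w3)→returned(w3,t6) ✓  (f3,t2,w2)→returned(w2,t2) ✓  (f3,t2,w3)→returned(w3,t2) ✓  (f3,t5,w3)→returned(w3,t5) ✓  (f3,t6,w2)→returned(w2,t6) ✓
Counterexamples (restrictor triples failing the scope): 0.

0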